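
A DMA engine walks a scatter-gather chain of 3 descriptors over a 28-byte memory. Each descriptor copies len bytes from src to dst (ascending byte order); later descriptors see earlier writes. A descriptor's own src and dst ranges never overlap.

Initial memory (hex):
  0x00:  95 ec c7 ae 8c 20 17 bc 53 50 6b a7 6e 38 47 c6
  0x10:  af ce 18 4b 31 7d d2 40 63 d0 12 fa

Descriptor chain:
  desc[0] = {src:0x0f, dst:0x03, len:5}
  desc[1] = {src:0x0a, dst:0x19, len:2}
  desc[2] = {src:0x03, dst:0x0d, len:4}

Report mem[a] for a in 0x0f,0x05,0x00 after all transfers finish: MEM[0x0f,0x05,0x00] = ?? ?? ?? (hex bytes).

MEM[0x0f,0x05,0x00] = ce ce 95

  after D0: wrote 5B at 0x03 = c6afce184b
  after D1: wrote 2B at 0x19 = 6ba7
  after D2: wrote 4B at 0x0d = c6afce18
query mem[0x0f]=0xce, mem[0x05]=0xce, mem[0x00]=0x95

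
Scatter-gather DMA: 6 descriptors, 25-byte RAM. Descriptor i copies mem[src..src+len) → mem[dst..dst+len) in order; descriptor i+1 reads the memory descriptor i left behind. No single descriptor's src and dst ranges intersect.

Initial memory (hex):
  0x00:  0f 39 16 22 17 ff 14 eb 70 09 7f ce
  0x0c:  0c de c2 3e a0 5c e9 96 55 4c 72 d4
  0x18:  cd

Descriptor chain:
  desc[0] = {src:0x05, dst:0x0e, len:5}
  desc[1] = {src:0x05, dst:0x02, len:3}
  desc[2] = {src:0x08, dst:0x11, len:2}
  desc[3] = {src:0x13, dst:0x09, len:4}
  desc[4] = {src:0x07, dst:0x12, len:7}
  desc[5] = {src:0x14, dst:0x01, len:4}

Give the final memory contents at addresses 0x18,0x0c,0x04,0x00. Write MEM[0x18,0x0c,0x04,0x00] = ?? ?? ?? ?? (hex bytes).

MEM[0x18,0x0c,0x04,0x00] = de 72 72 0f

  after D0: wrote 5B at 0x0e = ff14eb7009
  after D1: wrote 3B at 0x02 = ff14eb
  after D2: wrote 2B at 0x11 = 7009
  after D3: wrote 4B at 0x09 = 96554c72
  after D4: wrote 7B at 0x12 = eb7096554c72de
  after D5: wrote 4B at 0x01 = 96554c72
query mem[0x18]=0xde, mem[0x0c]=0x72, mem[0x04]=0x72, mem[0x00]=0x0f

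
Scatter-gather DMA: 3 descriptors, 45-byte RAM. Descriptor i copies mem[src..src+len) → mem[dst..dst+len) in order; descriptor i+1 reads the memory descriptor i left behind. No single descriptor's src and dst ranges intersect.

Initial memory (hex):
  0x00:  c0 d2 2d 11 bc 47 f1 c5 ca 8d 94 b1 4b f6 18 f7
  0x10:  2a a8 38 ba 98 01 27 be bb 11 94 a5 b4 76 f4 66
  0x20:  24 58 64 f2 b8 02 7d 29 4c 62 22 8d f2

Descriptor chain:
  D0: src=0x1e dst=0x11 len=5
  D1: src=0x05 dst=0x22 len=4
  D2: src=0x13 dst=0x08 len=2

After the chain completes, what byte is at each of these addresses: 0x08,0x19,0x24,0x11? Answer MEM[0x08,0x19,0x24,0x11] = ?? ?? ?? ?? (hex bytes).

D0: mem[0x11..0x15] <- [f4 66 24 58 64]
D1: mem[0x22..0x25] <- [47 f1 c5 ca]
D2: mem[0x08..0x09] <- [24 58]
query mem[0x08]=0x24, mem[0x19]=0x11, mem[0x24]=0xc5, mem[0x11]=0xf4

MEM[0x08,0x19,0x24,0x11] = 24 11 c5 f4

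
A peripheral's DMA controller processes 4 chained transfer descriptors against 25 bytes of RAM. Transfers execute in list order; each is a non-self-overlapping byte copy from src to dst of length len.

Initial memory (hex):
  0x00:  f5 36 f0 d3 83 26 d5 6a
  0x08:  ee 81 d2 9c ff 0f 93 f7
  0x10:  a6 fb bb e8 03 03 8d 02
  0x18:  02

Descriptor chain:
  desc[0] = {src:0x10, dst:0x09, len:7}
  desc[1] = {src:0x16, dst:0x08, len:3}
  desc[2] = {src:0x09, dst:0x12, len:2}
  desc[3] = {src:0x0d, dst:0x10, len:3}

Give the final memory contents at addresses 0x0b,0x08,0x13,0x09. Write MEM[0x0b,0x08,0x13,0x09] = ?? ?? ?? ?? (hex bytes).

MEM[0x0b,0x08,0x13,0x09] = bb 8d 02 02

  after D0: wrote 7B at 0x09 = a6fbbbe803038d
  after D1: wrote 3B at 0x08 = 8d0202
  after D2: wrote 2B at 0x12 = 0202
  after D3: wrote 3B at 0x10 = 03038d
query mem[0x0b]=0xbb, mem[0x08]=0x8d, mem[0x13]=0x02, mem[0x09]=0x02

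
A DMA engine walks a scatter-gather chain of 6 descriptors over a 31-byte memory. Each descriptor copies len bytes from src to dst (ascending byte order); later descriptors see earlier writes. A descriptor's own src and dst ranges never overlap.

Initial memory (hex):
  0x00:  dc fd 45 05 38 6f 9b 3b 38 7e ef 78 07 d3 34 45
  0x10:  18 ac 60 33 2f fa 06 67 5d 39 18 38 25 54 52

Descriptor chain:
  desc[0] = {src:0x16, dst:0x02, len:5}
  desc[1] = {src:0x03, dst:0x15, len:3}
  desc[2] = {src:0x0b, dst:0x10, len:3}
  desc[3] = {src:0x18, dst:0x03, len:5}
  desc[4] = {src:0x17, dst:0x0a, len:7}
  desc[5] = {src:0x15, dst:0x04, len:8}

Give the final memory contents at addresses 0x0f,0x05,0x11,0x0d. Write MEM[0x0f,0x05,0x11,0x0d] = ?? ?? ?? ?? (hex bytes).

[0] 0x16->0x02 len=5 : 06 67 5d 39 18
[1] 0x03->0x15 len=3 : 67 5d 39
[2] 0x0b->0x10 len=3 : 78 07 d3
[3] 0x18->0x03 len=5 : 5d 39 18 38 25
[4] 0x17->0x0a len=7 : 39 5d 39 18 38 25 54
[5] 0x15->0x04 len=8 : 67 5d 39 5d 39 18 38 25
query mem[0x0f]=0x25, mem[0x05]=0x5d, mem[0x11]=0x07, mem[0x0d]=0x18

MEM[0x0f,0x05,0x11,0x0d] = 25 5d 07 18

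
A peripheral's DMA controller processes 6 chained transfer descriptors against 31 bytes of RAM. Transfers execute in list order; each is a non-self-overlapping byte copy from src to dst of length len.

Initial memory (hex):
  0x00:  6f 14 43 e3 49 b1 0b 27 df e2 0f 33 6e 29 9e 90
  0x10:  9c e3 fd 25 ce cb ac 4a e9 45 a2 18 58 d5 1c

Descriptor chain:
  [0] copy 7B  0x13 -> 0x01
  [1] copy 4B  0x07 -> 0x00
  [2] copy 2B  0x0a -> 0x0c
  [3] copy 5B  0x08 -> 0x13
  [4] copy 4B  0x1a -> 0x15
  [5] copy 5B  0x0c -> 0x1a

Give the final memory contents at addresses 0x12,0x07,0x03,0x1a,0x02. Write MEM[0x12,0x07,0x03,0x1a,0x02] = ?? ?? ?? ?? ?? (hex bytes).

D0: mem[0x01..0x07] <- [25 ce cb ac 4a e9 45]
D1: mem[0x00..0x03] <- [45 df e2 0f]
D2: mem[0x0c..0x0d] <- [0f 33]
D3: mem[0x13..0x17] <- [df e2 0f 33 0f]
D4: mem[0x15..0x18] <- [a2 18 58 d5]
D5: mem[0x1a..0x1e] <- [0f 33 9e 90 9c]
query mem[0x12]=0xfd, mem[0x07]=0x45, mem[0x03]=0x0f, mem[0x1a]=0x0f, mem[0x02]=0xe2

MEM[0x12,0x07,0x03,0x1a,0x02] = fd 45 0f 0f e2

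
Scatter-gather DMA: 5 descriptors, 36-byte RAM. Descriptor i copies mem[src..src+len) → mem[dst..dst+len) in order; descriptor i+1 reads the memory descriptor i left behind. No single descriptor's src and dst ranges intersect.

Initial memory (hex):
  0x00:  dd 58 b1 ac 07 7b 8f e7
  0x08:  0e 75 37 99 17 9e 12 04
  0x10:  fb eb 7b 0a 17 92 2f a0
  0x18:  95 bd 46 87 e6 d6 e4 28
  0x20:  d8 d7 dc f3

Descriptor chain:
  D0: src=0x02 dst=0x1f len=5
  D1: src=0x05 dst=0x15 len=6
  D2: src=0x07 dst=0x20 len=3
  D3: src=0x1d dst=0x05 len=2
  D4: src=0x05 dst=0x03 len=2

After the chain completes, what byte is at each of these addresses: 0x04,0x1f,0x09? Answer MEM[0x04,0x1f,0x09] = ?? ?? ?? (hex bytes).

MEM[0x04,0x1f,0x09] = e4 b1 75

D0: mem[0x1f..0x23] <- [b1 ac 07 7b 8f]
D1: mem[0x15..0x1a] <- [7b 8f e7 0e 75 37]
D2: mem[0x20..0x22] <- [e7 0e 75]
D3: mem[0x05..0x06] <- [d6 e4]
D4: mem[0x03..0x04] <- [d6 e4]
query mem[0x04]=0xe4, mem[0x1f]=0xb1, mem[0x09]=0x75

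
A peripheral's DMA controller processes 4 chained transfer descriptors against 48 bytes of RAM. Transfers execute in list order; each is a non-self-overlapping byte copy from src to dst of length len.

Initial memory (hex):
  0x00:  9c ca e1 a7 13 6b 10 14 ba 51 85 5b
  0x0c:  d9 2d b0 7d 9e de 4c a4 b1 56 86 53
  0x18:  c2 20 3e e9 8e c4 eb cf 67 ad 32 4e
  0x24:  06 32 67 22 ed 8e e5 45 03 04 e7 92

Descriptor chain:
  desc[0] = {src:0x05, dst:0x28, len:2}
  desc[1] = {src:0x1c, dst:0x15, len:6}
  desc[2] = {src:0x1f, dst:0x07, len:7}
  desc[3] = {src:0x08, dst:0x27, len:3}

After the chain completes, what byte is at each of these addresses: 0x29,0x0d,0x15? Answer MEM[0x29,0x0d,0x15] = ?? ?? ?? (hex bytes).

MEM[0x29,0x0d,0x15] = 32 32 8e

[0] 0x05->0x28 len=2 : 6b 10
[1] 0x1c->0x15 len=6 : 8e c4 eb cf 67 ad
[2] 0x1f->0x07 len=7 : cf 67 ad 32 4e 06 32
[3] 0x08->0x27 len=3 : 67 ad 32
query mem[0x29]=0x32, mem[0x0d]=0x32, mem[0x15]=0x8e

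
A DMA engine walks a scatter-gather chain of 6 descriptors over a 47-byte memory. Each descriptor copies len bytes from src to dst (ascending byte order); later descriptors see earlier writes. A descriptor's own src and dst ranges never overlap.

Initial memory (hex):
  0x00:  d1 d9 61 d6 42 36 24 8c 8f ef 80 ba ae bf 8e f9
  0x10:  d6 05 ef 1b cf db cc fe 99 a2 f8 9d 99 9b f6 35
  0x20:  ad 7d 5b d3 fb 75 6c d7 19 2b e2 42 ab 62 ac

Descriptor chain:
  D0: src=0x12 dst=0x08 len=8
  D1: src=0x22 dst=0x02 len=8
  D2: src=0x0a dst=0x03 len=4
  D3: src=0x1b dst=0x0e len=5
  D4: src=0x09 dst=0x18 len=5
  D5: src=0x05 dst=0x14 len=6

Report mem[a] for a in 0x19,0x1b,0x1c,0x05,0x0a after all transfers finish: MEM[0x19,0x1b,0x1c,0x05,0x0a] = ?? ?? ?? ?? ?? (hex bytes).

#0 dst[0x08+8] := {0xef,0x1b,0xcf,0xdb,0xcc,0xfe,0x99,0xa2}
#1 dst[0x02+8] := {0x5b,0xd3,0xfb,0x75,0x6c,0xd7,0x19,0x2b}
#2 dst[0x03+4] := {0xcf,0xdb,0xcc,0xfe}
#3 dst[0x0e+5] := {0x9d,0x99,0x9b,0xf6,0x35}
#4 dst[0x18+5] := {0x2b,0xcf,0xdb,0xcc,0xfe}
#5 dst[0x14+6] := {0xcc,0xfe,0xd7,0x19,0x2b,0xcf}
query mem[0x19]=0xcf, mem[0x1b]=0xcc, mem[0x1c]=0xfe, mem[0x05]=0xcc, mem[0x0a]=0xcf

MEM[0x19,0x1b,0x1c,0x05,0x0a] = cf cc fe cc cf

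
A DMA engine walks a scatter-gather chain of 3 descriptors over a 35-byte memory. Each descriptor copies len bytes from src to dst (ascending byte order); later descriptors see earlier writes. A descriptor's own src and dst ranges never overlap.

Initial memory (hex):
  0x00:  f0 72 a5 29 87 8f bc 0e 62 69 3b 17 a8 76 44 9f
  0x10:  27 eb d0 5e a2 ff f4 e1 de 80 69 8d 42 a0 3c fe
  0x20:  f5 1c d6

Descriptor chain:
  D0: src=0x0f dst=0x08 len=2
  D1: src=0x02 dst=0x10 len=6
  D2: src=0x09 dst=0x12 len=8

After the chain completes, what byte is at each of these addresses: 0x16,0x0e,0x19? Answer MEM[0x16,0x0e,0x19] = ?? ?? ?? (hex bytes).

MEM[0x16,0x0e,0x19] = 76 44 a5

[0] 0x0f->0x08 len=2 : 9f 27
[1] 0x02->0x10 len=6 : a5 29 87 8f bc 0e
[2] 0x09->0x12 len=8 : 27 3b 17 a8 76 44 9f a5
query mem[0x16]=0x76, mem[0x0e]=0x44, mem[0x19]=0xa5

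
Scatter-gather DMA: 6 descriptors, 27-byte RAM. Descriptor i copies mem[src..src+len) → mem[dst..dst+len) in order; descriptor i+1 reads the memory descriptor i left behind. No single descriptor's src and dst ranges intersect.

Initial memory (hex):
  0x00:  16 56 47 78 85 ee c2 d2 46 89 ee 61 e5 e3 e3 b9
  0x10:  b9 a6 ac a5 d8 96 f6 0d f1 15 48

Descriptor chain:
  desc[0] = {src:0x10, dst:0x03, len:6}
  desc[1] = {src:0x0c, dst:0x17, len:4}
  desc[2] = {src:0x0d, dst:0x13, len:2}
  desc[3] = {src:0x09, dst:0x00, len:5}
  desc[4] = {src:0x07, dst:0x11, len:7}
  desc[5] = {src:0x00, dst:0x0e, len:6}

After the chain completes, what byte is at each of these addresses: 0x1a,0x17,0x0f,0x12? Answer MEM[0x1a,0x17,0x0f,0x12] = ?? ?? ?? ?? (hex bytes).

MEM[0x1a,0x17,0x0f,0x12] = b9 e3 ee e3

  after D0: wrote 6B at 0x03 = b9a6aca5d896
  after D1: wrote 4B at 0x17 = e5e3e3b9
  after D2: wrote 2B at 0x13 = e3e3
  after D3: wrote 5B at 0x00 = 89ee61e5e3
  after D4: wrote 7B at 0x11 = d89689ee61e5e3
  after D5: wrote 6B at 0x0e = 89ee61e5e3ac
query mem[0x1a]=0xb9, mem[0x17]=0xe3, mem[0x0f]=0xee, mem[0x12]=0xe3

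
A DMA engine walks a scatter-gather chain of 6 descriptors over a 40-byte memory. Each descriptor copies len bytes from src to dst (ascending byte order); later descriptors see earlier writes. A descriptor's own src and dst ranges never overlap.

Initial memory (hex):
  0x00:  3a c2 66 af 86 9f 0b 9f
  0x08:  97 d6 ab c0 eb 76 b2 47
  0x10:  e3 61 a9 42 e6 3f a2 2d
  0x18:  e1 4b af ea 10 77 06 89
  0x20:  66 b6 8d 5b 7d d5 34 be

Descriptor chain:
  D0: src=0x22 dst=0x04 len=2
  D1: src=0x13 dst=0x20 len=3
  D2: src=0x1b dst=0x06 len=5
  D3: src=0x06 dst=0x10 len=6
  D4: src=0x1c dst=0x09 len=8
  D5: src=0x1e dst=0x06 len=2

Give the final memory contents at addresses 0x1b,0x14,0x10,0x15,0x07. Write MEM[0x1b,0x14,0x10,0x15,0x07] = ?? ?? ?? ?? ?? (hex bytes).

D0: mem[0x04..0x05] <- [8d 5b]
D1: mem[0x20..0x22] <- [42 e6 3f]
D2: mem[0x06..0x0a] <- [ea 10 77 06 89]
D3: mem[0x10..0x15] <- [ea 10 77 06 89 c0]
D4: mem[0x09..0x10] <- [10 77 06 89 42 e6 3f 5b]
D5: mem[0x06..0x07] <- [06 89]
query mem[0x1b]=0xea, mem[0x14]=0x89, mem[0x10]=0x5b, mem[0x15]=0xc0, mem[0x07]=0x89

MEM[0x1b,0x14,0x10,0x15,0x07] = ea 89 5b c0 89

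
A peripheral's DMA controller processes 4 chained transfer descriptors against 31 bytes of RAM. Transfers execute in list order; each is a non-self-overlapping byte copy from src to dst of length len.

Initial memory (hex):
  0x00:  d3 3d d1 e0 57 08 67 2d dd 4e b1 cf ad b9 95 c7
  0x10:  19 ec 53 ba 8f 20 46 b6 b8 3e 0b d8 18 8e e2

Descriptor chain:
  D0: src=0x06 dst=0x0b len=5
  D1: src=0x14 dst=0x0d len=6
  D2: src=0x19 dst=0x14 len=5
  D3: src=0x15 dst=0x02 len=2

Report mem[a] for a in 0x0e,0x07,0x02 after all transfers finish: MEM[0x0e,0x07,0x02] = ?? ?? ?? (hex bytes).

MEM[0x0e,0x07,0x02] = 20 2d 0b

  after D0: wrote 5B at 0x0b = 672ddd4eb1
  after D1: wrote 6B at 0x0d = 8f2046b6b83e
  after D2: wrote 5B at 0x14 = 3e0bd8188e
  after D3: wrote 2B at 0x02 = 0bd8
query mem[0x0e]=0x20, mem[0x07]=0x2d, mem[0x02]=0x0b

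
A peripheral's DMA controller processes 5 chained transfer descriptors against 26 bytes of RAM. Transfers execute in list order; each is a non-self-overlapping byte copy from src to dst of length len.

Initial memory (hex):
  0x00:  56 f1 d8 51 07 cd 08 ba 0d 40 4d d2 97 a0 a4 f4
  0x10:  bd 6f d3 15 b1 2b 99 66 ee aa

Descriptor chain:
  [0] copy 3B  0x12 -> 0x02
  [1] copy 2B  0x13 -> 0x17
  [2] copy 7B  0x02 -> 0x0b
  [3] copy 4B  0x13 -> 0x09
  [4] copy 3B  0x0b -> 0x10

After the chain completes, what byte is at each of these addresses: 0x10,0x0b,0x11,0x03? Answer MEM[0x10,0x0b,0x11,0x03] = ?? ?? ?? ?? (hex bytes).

#0 dst[0x02+3] := {0xd3,0x15,0xb1}
#1 dst[0x17+2] := {0x15,0xb1}
#2 dst[0x0b+7] := {0xd3,0x15,0xb1,0xcd,0x08,0xba,0x0d}
#3 dst[0x09+4] := {0x15,0xb1,0x2b,0x99}
#4 dst[0x10+3] := {0x2b,0x99,0xb1}
query mem[0x10]=0x2b, mem[0x0b]=0x2b, mem[0x11]=0x99, mem[0x03]=0x15

MEM[0x10,0x0b,0x11,0x03] = 2b 2b 99 15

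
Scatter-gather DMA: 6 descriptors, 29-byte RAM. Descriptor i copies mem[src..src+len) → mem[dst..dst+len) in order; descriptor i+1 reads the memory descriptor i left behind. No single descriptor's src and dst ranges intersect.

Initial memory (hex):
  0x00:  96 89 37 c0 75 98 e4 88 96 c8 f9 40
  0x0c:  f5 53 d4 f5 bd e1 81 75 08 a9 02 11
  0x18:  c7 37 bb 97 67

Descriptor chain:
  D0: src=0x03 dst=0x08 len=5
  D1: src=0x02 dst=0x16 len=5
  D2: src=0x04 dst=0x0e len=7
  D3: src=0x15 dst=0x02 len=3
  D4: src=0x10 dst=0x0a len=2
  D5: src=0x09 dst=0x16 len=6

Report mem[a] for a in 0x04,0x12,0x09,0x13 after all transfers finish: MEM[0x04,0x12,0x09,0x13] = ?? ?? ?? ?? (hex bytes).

#0 dst[0x08+5] := {0xc0,0x75,0x98,0xe4,0x88}
#1 dst[0x16+5] := {0x37,0xc0,0x75,0x98,0xe4}
#2 dst[0x0e+7] := {0x75,0x98,0xe4,0x88,0xc0,0x75,0x98}
#3 dst[0x02+3] := {0xa9,0x37,0xc0}
#4 dst[0x0a+2] := {0xe4,0x88}
#5 dst[0x16+6] := {0x75,0xe4,0x88,0x88,0x53,0x75}
query mem[0x04]=0xc0, mem[0x12]=0xc0, mem[0x09]=0x75, mem[0x13]=0x75

MEM[0x04,0x12,0x09,0x13] = c0 c0 75 75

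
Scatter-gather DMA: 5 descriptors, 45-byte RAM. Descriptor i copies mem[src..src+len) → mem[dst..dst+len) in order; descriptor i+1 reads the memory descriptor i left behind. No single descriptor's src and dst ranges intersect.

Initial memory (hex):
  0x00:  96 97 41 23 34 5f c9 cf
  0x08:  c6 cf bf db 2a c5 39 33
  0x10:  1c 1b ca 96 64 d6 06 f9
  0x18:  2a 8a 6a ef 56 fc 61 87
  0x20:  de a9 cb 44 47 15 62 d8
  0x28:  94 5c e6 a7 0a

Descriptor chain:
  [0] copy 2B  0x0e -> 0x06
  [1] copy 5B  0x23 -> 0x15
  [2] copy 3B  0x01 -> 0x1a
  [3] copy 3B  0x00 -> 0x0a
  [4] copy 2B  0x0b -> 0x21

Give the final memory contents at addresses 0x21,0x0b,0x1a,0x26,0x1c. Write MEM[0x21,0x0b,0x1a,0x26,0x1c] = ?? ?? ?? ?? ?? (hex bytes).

[0] 0x0e->0x06 len=2 : 39 33
[1] 0x23->0x15 len=5 : 44 47 15 62 d8
[2] 0x01->0x1a len=3 : 97 41 23
[3] 0x00->0x0a len=3 : 96 97 41
[4] 0x0b->0x21 len=2 : 97 41
query mem[0x21]=0x97, mem[0x0b]=0x97, mem[0x1a]=0x97, mem[0x26]=0x62, mem[0x1c]=0x23

MEM[0x21,0x0b,0x1a,0x26,0x1c] = 97 97 97 62 23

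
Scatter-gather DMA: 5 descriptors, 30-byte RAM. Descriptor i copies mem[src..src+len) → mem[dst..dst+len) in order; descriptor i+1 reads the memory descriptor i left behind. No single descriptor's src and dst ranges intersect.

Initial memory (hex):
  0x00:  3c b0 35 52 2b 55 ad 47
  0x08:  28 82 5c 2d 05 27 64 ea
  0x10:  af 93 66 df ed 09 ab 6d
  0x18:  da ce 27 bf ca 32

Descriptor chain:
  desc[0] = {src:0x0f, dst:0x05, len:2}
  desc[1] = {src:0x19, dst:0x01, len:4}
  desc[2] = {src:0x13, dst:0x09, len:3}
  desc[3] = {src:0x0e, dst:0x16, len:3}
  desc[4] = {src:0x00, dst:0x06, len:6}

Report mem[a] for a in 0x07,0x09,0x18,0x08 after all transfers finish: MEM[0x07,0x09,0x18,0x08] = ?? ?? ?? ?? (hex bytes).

#0 dst[0x05+2] := {0xea,0xaf}
#1 dst[0x01+4] := {0xce,0x27,0xbf,0xca}
#2 dst[0x09+3] := {0xdf,0xed,0x09}
#3 dst[0x16+3] := {0x64,0xea,0xaf}
#4 dst[0x06+6] := {0x3c,0xce,0x27,0xbf,0xca,0xea}
query mem[0x07]=0xce, mem[0x09]=0xbf, mem[0x18]=0xaf, mem[0x08]=0x27

MEM[0x07,0x09,0x18,0x08] = ce bf af 27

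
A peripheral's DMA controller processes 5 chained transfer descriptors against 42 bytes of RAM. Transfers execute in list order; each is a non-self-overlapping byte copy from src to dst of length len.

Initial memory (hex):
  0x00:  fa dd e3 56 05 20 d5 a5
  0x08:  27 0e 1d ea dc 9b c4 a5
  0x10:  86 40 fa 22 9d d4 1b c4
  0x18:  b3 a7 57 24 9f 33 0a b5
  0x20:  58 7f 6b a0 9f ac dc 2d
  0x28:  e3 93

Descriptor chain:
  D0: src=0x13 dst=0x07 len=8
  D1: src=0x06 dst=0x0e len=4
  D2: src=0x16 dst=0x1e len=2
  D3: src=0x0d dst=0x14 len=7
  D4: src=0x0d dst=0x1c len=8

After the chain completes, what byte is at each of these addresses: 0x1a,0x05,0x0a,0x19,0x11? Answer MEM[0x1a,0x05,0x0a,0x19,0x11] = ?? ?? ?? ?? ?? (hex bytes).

MEM[0x1a,0x05,0x0a,0x19,0x11] = 22 20 1b fa d4

[0] 0x13->0x07 len=8 : 22 9d d4 1b c4 b3 a7 57
[1] 0x06->0x0e len=4 : d5 22 9d d4
[2] 0x16->0x1e len=2 : 1b c4
[3] 0x0d->0x14 len=7 : a7 d5 22 9d d4 fa 22
[4] 0x0d->0x1c len=8 : a7 d5 22 9d d4 fa 22 a7
query mem[0x1a]=0x22, mem[0x05]=0x20, mem[0x0a]=0x1b, mem[0x19]=0xfa, mem[0x11]=0xd4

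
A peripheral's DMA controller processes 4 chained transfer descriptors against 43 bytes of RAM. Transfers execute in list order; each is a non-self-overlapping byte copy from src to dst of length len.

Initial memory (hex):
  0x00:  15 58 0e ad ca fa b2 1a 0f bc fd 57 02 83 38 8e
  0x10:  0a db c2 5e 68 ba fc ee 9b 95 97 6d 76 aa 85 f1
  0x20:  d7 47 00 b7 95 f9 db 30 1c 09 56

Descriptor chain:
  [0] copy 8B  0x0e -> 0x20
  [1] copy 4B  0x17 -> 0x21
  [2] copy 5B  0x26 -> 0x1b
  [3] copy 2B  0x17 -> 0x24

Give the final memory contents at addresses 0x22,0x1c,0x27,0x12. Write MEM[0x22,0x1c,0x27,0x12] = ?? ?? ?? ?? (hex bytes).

MEM[0x22,0x1c,0x27,0x12] = 9b ba ba c2

D0: mem[0x20..0x27] <- [38 8e 0a db c2 5e 68 ba]
D1: mem[0x21..0x24] <- [ee 9b 95 97]
D2: mem[0x1b..0x1f] <- [68 ba 1c 09 56]
D3: mem[0x24..0x25] <- [ee 9b]
query mem[0x22]=0x9b, mem[0x1c]=0xba, mem[0x27]=0xba, mem[0x12]=0xc2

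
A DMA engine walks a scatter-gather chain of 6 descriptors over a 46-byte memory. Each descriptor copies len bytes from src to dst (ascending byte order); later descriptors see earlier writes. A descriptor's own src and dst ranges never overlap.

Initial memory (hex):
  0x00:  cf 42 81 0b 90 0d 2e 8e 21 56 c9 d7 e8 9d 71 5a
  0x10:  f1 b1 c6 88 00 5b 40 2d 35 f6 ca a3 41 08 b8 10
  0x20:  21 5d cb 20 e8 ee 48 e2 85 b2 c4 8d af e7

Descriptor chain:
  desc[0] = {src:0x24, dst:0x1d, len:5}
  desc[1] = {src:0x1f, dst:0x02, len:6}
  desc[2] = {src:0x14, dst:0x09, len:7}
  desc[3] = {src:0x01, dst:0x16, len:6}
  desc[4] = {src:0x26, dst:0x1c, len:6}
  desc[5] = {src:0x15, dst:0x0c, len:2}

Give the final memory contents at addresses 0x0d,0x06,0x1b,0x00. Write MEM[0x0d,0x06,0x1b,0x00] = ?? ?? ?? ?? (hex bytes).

MEM[0x0d,0x06,0x1b,0x00] = 42 20 20 cf

  after D0: wrote 5B at 0x1d = e8ee48e285
  after D1: wrote 6B at 0x02 = 48e285cb20e8
  after D2: wrote 7B at 0x09 = 005b402d35f6ca
  after D3: wrote 6B at 0x16 = 4248e285cb20
  after D4: wrote 6B at 0x1c = 48e285b2c48d
  after D5: wrote 2B at 0x0c = 5b42
query mem[0x0d]=0x42, mem[0x06]=0x20, mem[0x1b]=0x20, mem[0x00]=0xcf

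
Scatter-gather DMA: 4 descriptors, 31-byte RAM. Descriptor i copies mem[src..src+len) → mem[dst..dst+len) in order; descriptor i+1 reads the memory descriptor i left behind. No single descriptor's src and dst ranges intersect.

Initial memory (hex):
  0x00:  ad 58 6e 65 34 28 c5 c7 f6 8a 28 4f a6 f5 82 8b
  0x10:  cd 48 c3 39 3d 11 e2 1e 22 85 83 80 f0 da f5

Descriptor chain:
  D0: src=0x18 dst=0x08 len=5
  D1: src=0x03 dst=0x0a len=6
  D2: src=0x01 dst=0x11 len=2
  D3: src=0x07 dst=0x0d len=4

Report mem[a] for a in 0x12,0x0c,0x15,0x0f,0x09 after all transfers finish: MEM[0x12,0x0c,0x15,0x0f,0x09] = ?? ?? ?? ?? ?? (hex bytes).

  after D0: wrote 5B at 0x08 = 22858380f0
  after D1: wrote 6B at 0x0a = 653428c5c722
  after D2: wrote 2B at 0x11 = 586e
  after D3: wrote 4B at 0x0d = c7228565
query mem[0x12]=0x6e, mem[0x0c]=0x28, mem[0x15]=0x11, mem[0x0f]=0x85, mem[0x09]=0x85

MEM[0x12,0x0c,0x15,0x0f,0x09] = 6e 28 11 85 85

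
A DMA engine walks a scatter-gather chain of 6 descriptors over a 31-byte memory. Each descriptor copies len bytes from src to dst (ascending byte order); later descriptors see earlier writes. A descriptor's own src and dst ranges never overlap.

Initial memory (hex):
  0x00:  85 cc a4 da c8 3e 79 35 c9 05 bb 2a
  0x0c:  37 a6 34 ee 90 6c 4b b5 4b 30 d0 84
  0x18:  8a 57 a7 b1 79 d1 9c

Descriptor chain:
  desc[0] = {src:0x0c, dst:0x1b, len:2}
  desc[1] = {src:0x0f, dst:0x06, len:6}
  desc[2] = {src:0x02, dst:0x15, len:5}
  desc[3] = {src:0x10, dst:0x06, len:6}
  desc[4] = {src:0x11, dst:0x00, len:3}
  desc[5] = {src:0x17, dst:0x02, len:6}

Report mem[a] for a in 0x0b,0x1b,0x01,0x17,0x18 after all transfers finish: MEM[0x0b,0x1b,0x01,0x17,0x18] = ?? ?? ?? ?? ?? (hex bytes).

MEM[0x0b,0x1b,0x01,0x17,0x18] = a4 37 4b c8 3e

D0: mem[0x1b..0x1c] <- [37 a6]
D1: mem[0x06..0x0b] <- [ee 90 6c 4b b5 4b]
D2: mem[0x15..0x19] <- [a4 da c8 3e ee]
D3: mem[0x06..0x0b] <- [90 6c 4b b5 4b a4]
D4: mem[0x00..0x02] <- [6c 4b b5]
D5: mem[0x02..0x07] <- [c8 3e ee a7 37 a6]
query mem[0x0b]=0xa4, mem[0x1b]=0x37, mem[0x01]=0x4b, mem[0x17]=0xc8, mem[0x18]=0x3e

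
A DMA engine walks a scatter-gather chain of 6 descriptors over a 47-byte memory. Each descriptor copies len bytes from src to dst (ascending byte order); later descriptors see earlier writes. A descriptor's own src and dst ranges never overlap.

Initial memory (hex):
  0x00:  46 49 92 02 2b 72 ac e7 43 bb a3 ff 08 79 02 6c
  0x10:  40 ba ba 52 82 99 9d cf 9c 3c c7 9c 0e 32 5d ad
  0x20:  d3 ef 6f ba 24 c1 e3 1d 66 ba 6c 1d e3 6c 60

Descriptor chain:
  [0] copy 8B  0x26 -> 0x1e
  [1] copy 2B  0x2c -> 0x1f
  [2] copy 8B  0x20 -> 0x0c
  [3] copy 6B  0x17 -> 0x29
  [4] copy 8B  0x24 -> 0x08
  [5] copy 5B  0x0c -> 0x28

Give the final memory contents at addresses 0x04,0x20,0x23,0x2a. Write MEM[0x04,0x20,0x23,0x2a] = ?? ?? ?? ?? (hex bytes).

D0: mem[0x1e..0x25] <- [e3 1d 66 ba 6c 1d e3 6c]
D1: mem[0x1f..0x20] <- [e3 6c]
D2: mem[0x0c..0x13] <- [6c ba 6c 1d e3 6c e3 1d]
D3: mem[0x29..0x2e] <- [cf 9c 3c c7 9c 0e]
D4: mem[0x08..0x0f] <- [e3 6c e3 1d 66 cf 9c 3c]
D5: mem[0x28..0x2c] <- [66 cf 9c 3c e3]
query mem[0x04]=0x2b, mem[0x20]=0x6c, mem[0x23]=0x1d, mem[0x2a]=0x9c

MEM[0x04,0x20,0x23,0x2a] = 2b 6c 1d 9c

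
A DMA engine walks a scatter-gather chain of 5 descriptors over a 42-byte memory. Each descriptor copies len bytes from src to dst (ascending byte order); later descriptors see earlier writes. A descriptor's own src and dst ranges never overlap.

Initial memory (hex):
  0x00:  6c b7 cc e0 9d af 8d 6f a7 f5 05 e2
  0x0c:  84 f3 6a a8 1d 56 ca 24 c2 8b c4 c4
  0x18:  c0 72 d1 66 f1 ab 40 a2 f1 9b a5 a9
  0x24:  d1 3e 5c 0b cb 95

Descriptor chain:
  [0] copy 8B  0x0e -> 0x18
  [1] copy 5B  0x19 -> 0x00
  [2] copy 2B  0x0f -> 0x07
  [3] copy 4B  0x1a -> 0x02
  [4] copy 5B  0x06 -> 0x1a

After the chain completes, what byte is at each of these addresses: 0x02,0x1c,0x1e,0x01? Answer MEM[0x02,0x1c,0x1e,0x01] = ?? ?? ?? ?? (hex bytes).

MEM[0x02,0x1c,0x1e,0x01] = 1d 1d 05 1d

#0 dst[0x18+8] := {0x6a,0xa8,0x1d,0x56,0xca,0x24,0xc2,0x8b}
#1 dst[0x00+5] := {0xa8,0x1d,0x56,0xca,0x24}
#2 dst[0x07+2] := {0xa8,0x1d}
#3 dst[0x02+4] := {0x1d,0x56,0xca,0x24}
#4 dst[0x1a+5] := {0x8d,0xa8,0x1d,0xf5,0x05}
query mem[0x02]=0x1d, mem[0x1c]=0x1d, mem[0x1e]=0x05, mem[0x01]=0x1d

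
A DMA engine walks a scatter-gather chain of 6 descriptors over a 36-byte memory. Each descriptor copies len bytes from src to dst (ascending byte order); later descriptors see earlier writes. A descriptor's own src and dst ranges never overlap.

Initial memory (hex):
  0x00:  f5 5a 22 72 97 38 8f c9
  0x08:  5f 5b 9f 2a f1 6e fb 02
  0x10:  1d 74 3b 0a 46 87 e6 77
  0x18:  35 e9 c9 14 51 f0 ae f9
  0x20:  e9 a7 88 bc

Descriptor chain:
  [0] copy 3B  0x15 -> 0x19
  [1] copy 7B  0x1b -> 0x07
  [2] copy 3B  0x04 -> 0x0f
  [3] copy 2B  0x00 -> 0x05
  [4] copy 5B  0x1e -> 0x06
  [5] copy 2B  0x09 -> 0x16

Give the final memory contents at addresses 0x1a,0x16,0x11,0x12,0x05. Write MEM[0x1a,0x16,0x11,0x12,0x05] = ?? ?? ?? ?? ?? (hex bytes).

D0: mem[0x19..0x1b] <- [87 e6 77]
D1: mem[0x07..0x0d] <- [77 51 f0 ae f9 e9 a7]
D2: mem[0x0f..0x11] <- [97 38 8f]
D3: mem[0x05..0x06] <- [f5 5a]
D4: mem[0x06..0x0a] <- [ae f9 e9 a7 88]
D5: mem[0x16..0x17] <- [a7 88]
query mem[0x1a]=0xe6, mem[0x16]=0xa7, mem[0x11]=0x8f, mem[0x12]=0x3b, mem[0x05]=0xf5

MEM[0x1a,0x16,0x11,0x12,0x05] = e6 a7 8f 3b f5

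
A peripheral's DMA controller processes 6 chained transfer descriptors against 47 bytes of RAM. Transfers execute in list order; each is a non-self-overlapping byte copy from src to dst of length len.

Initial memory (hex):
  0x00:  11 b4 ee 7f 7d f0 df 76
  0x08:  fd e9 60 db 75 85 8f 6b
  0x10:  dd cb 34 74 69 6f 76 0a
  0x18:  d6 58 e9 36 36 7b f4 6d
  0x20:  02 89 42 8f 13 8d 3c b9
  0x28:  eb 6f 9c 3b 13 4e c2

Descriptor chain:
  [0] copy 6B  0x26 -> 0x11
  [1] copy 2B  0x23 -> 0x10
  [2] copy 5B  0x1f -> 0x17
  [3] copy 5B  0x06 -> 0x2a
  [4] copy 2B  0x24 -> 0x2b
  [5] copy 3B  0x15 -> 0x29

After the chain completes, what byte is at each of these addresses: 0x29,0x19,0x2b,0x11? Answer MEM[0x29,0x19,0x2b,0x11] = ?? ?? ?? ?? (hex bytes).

MEM[0x29,0x19,0x2b,0x11] = 9c 89 6d 13

  after D0: wrote 6B at 0x11 = 3cb9eb6f9c3b
  after D1: wrote 2B at 0x10 = 8f13
  after D2: wrote 5B at 0x17 = 6d0289428f
  after D3: wrote 5B at 0x2a = df76fde960
  after D4: wrote 2B at 0x2b = 138d
  after D5: wrote 3B at 0x29 = 9c3b6d
query mem[0x29]=0x9c, mem[0x19]=0x89, mem[0x2b]=0x6d, mem[0x11]=0x13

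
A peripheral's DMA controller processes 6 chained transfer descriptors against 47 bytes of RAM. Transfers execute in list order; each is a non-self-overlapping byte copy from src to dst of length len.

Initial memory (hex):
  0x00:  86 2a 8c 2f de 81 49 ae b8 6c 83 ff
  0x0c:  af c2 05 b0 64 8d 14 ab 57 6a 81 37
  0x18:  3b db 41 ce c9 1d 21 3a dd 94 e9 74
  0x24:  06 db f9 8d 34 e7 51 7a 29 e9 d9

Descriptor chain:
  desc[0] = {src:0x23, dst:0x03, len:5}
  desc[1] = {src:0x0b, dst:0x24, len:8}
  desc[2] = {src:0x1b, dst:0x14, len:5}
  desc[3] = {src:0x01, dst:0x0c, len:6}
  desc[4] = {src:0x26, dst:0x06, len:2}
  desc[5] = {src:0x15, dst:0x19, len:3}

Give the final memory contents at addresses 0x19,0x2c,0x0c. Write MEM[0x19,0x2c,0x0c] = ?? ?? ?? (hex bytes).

D0: mem[0x03..0x07] <- [74 06 db f9 8d]
D1: mem[0x24..0x2b] <- [ff af c2 05 b0 64 8d 14]
D2: mem[0x14..0x18] <- [ce c9 1d 21 3a]
D3: mem[0x0c..0x11] <- [2a 8c 74 06 db f9]
D4: mem[0x06..0x07] <- [c2 05]
D5: mem[0x19..0x1b] <- [c9 1d 21]
query mem[0x19]=0xc9, mem[0x2c]=0x29, mem[0x0c]=0x2a

MEM[0x19,0x2c,0x0c] = c9 29 2a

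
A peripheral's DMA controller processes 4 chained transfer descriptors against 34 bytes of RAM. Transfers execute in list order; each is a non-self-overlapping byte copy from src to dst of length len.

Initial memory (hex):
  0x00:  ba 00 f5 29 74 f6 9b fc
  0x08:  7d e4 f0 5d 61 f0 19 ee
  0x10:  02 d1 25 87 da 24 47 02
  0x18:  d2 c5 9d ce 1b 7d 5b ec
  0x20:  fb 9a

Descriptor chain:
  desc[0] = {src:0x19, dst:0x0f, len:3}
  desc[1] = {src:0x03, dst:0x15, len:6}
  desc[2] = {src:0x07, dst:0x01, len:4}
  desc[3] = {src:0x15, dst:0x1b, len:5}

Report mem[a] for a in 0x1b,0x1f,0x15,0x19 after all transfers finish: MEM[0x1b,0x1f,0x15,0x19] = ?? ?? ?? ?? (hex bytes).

  after D0: wrote 3B at 0x0f = c59dce
  after D1: wrote 6B at 0x15 = 2974f69bfc7d
  after D2: wrote 4B at 0x01 = fc7de4f0
  after D3: wrote 5B at 0x1b = 2974f69bfc
query mem[0x1b]=0x29, mem[0x1f]=0xfc, mem[0x15]=0x29, mem[0x19]=0xfc

MEM[0x1b,0x1f,0x15,0x19] = 29 fc 29 fc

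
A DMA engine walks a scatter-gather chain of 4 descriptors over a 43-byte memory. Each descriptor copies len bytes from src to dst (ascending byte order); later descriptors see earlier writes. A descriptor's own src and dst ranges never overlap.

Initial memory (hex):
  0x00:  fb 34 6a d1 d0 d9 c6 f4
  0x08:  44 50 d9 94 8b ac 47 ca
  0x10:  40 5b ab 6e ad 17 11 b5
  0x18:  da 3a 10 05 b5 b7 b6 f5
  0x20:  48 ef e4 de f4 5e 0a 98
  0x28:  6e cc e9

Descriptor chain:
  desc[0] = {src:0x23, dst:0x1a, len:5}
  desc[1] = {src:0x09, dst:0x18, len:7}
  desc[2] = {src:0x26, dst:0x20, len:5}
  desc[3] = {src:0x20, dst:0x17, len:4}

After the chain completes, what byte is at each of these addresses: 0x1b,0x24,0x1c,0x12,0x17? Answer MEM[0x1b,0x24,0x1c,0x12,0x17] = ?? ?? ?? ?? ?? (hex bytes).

  after D0: wrote 5B at 0x1a = def45e0a98
  after D1: wrote 7B at 0x18 = 50d9948bac47ca
  after D2: wrote 5B at 0x20 = 0a986ecce9
  after D3: wrote 4B at 0x17 = 0a986ecc
query mem[0x1b]=0x8b, mem[0x24]=0xe9, mem[0x1c]=0xac, mem[0x12]=0xab, mem[0x17]=0x0a

MEM[0x1b,0x24,0x1c,0x12,0x17] = 8b e9 ac ab 0a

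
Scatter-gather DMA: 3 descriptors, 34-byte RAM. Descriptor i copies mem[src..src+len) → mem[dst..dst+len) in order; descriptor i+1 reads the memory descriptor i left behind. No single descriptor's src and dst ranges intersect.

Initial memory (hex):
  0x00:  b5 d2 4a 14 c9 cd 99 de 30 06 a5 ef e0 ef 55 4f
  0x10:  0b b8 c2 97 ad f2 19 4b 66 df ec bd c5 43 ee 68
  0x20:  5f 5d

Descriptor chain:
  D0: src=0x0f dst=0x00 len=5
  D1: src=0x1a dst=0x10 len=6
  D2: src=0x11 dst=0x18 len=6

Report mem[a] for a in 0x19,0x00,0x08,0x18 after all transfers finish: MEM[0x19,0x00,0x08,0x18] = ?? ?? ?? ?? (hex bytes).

MEM[0x19,0x00,0x08,0x18] = c5 4f 30 bd

#0 dst[0x00+5] := {0x4f,0x0b,0xb8,0xc2,0x97}
#1 dst[0x10+6] := {0xec,0xbd,0xc5,0x43,0xee,0x68}
#2 dst[0x18+6] := {0xbd,0xc5,0x43,0xee,0x68,0x19}
query mem[0x19]=0xc5, mem[0x00]=0x4f, mem[0x08]=0x30, mem[0x18]=0xbd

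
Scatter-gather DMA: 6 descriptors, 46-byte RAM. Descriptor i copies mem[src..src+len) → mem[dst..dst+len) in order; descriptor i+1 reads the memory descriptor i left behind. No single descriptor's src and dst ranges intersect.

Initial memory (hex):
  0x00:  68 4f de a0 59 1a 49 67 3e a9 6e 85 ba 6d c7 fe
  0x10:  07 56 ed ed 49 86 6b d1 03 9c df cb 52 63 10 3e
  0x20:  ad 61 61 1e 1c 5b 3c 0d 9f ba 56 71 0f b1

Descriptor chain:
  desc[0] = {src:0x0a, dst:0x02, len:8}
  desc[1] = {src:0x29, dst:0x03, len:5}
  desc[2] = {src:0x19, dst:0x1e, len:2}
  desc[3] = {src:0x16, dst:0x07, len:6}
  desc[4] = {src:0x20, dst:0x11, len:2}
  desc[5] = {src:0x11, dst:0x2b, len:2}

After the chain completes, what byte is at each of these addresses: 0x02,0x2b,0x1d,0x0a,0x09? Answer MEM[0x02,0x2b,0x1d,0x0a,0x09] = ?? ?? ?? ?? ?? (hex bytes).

[0] 0x0a->0x02 len=8 : 6e 85 ba 6d c7 fe 07 56
[1] 0x29->0x03 len=5 : ba 56 71 0f b1
[2] 0x19->0x1e len=2 : 9c df
[3] 0x16->0x07 len=6 : 6b d1 03 9c df cb
[4] 0x20->0x11 len=2 : ad 61
[5] 0x11->0x2b len=2 : ad 61
query mem[0x02]=0x6e, mem[0x2b]=0xad, mem[0x1d]=0x63, mem[0x0a]=0x9c, mem[0x09]=0x03

MEM[0x02,0x2b,0x1d,0x0a,0x09] = 6e ad 63 9c 03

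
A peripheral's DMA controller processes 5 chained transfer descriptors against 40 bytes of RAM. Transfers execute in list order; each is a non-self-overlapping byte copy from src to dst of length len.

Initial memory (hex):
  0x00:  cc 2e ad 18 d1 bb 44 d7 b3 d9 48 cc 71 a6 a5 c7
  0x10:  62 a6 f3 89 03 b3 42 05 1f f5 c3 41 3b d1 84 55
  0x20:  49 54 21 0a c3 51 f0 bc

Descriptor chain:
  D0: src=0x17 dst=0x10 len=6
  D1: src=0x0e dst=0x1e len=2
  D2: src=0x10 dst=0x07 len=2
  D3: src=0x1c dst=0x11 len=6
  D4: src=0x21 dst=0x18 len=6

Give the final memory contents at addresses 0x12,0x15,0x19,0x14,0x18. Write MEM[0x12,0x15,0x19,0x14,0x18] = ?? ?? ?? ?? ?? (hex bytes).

MEM[0x12,0x15,0x19,0x14,0x18] = d1 49 21 c7 54

[0] 0x17->0x10 len=6 : 05 1f f5 c3 41 3b
[1] 0x0e->0x1e len=2 : a5 c7
[2] 0x10->0x07 len=2 : 05 1f
[3] 0x1c->0x11 len=6 : 3b d1 a5 c7 49 54
[4] 0x21->0x18 len=6 : 54 21 0a c3 51 f0
query mem[0x12]=0xd1, mem[0x15]=0x49, mem[0x19]=0x21, mem[0x14]=0xc7, mem[0x18]=0x54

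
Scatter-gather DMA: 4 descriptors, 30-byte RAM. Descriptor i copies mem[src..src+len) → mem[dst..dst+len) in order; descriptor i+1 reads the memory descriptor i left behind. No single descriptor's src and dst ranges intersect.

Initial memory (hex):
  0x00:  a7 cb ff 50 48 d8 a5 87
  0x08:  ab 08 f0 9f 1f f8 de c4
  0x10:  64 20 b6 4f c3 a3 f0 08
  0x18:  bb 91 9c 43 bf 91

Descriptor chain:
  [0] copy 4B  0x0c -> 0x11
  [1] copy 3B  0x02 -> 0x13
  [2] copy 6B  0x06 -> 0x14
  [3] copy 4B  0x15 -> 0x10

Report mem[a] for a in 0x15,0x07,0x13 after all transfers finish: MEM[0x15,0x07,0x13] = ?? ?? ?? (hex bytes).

MEM[0x15,0x07,0x13] = 87 87 f0

D0: mem[0x11..0x14] <- [1f f8 de c4]
D1: mem[0x13..0x15] <- [ff 50 48]
D2: mem[0x14..0x19] <- [a5 87 ab 08 f0 9f]
D3: mem[0x10..0x13] <- [87 ab 08 f0]
query mem[0x15]=0x87, mem[0x07]=0x87, mem[0x13]=0xf0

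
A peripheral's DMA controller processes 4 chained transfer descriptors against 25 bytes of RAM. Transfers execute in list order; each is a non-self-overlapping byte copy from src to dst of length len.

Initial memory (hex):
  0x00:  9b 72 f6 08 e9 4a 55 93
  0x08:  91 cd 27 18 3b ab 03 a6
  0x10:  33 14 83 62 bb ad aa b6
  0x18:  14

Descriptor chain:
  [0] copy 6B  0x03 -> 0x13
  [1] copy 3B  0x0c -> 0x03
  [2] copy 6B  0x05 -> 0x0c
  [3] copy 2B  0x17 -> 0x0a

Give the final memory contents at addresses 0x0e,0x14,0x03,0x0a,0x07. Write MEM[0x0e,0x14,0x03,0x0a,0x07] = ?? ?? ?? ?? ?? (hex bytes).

[0] 0x03->0x13 len=6 : 08 e9 4a 55 93 91
[1] 0x0c->0x03 len=3 : 3b ab 03
[2] 0x05->0x0c len=6 : 03 55 93 91 cd 27
[3] 0x17->0x0a len=2 : 93 91
query mem[0x0e]=0x93, mem[0x14]=0xe9, mem[0x03]=0x3b, mem[0x0a]=0x93, mem[0x07]=0x93

MEM[0x0e,0x14,0x03,0x0a,0x07] = 93 e9 3b 93 93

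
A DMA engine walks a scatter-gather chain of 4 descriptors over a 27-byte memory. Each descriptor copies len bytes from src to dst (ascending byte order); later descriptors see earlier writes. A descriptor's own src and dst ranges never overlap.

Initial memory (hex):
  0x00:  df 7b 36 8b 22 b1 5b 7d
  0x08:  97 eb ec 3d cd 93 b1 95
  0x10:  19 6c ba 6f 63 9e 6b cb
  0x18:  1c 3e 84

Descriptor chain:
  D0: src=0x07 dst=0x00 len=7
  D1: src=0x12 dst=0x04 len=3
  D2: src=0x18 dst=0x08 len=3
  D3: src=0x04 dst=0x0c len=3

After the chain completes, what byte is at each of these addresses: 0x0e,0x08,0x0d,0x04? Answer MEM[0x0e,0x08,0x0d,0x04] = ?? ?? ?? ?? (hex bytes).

  after D0: wrote 7B at 0x00 = 7d97ebec3dcd93
  after D1: wrote 3B at 0x04 = ba6f63
  after D2: wrote 3B at 0x08 = 1c3e84
  after D3: wrote 3B at 0x0c = ba6f63
query mem[0x0e]=0x63, mem[0x08]=0x1c, mem[0x0d]=0x6f, mem[0x04]=0xba

MEM[0x0e,0x08,0x0d,0x04] = 63 1c 6f ba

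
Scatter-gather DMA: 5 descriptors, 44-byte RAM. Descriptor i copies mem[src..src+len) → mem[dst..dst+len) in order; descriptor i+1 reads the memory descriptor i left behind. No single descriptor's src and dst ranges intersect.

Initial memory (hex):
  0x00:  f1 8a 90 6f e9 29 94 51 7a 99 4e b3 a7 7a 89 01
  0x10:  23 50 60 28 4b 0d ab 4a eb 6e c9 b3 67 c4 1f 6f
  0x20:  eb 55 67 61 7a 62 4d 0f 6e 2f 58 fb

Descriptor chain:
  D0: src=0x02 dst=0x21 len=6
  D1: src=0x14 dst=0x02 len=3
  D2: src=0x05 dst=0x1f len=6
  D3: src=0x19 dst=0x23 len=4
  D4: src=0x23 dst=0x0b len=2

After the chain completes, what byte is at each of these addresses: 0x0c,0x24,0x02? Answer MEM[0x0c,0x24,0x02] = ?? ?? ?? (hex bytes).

MEM[0x0c,0x24,0x02] = c9 c9 4b

[0] 0x02->0x21 len=6 : 90 6f e9 29 94 51
[1] 0x14->0x02 len=3 : 4b 0d ab
[2] 0x05->0x1f len=6 : 29 94 51 7a 99 4e
[3] 0x19->0x23 len=4 : 6e c9 b3 67
[4] 0x23->0x0b len=2 : 6e c9
query mem[0x0c]=0xc9, mem[0x24]=0xc9, mem[0x02]=0x4b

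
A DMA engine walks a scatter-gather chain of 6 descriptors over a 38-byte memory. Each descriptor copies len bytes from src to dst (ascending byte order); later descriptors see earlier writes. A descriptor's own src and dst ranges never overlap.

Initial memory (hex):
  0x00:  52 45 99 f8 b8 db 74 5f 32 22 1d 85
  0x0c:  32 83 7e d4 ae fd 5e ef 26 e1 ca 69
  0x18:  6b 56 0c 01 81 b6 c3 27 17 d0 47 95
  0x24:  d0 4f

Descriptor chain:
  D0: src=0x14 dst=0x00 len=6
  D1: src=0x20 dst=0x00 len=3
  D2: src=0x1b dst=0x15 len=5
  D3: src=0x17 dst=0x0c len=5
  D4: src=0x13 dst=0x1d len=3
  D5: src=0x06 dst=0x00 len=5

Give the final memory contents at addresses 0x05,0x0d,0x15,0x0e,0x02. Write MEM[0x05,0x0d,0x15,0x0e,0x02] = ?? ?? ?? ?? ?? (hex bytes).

  after D0: wrote 6B at 0x00 = 26e1ca696b56
  after D1: wrote 3B at 0x00 = 17d047
  after D2: wrote 5B at 0x15 = 0181b6c327
  after D3: wrote 5B at 0x0c = b6c3270c01
  after D4: wrote 3B at 0x1d = ef2601
  after D5: wrote 5B at 0x00 = 745f32221d
query mem[0x05]=0x56, mem[0x0d]=0xc3, mem[0x15]=0x01, mem[0x0e]=0x27, mem[0x02]=0x32

MEM[0x05,0x0d,0x15,0x0e,0x02] = 56 c3 01 27 32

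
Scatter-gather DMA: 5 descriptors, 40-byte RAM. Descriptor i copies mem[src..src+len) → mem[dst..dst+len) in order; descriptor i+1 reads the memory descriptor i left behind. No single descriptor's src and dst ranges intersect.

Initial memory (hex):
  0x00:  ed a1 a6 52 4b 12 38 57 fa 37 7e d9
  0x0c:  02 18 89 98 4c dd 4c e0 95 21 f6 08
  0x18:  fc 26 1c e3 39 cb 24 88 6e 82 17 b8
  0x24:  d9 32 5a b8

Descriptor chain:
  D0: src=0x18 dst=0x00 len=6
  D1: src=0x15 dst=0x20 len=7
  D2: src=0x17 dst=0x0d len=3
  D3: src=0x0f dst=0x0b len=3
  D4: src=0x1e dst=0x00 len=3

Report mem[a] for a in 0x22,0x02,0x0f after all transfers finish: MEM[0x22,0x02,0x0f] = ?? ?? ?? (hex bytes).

MEM[0x22,0x02,0x0f] = 08 21 26

D0: mem[0x00..0x05] <- [fc 26 1c e3 39 cb]
D1: mem[0x20..0x26] <- [21 f6 08 fc 26 1c e3]
D2: mem[0x0d..0x0f] <- [08 fc 26]
D3: mem[0x0b..0x0d] <- [26 4c dd]
D4: mem[0x00..0x02] <- [24 88 21]
query mem[0x22]=0x08, mem[0x02]=0x21, mem[0x0f]=0x26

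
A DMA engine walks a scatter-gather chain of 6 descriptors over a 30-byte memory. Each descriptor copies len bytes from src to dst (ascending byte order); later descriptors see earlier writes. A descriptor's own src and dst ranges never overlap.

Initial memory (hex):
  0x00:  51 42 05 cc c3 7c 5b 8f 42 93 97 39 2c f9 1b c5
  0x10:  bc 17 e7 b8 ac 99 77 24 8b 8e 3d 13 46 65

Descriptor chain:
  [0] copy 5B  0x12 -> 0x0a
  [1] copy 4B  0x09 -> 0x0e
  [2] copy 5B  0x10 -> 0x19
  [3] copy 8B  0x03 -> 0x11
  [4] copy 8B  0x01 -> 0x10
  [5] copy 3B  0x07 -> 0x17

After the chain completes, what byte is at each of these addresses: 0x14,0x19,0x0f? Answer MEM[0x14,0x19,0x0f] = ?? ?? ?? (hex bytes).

#0 dst[0x0a+5] := {0xe7,0xb8,0xac,0x99,0x77}
#1 dst[0x0e+4] := {0x93,0xe7,0xb8,0xac}
#2 dst[0x19+5] := {0xb8,0xac,0xe7,0xb8,0xac}
#3 dst[0x11+8] := {0xcc,0xc3,0x7c,0x5b,0x8f,0x42,0x93,0xe7}
#4 dst[0x10+8] := {0x42,0x05,0xcc,0xc3,0x7c,0x5b,0x8f,0x42}
#5 dst[0x17+3] := {0x8f,0x42,0x93}
query mem[0x14]=0x7c, mem[0x19]=0x93, mem[0x0f]=0xe7

MEM[0x14,0x19,0x0f] = 7c 93 e7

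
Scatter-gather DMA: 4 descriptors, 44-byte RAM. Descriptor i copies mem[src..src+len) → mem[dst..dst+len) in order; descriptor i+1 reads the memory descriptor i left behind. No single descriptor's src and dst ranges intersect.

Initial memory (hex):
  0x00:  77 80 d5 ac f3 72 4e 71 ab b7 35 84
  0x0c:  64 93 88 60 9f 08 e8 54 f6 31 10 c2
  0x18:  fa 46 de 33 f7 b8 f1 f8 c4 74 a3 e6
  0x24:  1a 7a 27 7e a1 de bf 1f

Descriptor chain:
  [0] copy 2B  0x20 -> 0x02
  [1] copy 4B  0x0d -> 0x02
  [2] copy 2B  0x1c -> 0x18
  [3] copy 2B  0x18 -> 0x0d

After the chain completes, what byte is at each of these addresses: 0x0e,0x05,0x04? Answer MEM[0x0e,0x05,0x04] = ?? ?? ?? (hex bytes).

  after D0: wrote 2B at 0x02 = c474
  after D1: wrote 4B at 0x02 = 9388609f
  after D2: wrote 2B at 0x18 = f7b8
  after D3: wrote 2B at 0x0d = f7b8
query mem[0x0e]=0xb8, mem[0x05]=0x9f, mem[0x04]=0x60

MEM[0x0e,0x05,0x04] = b8 9f 60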